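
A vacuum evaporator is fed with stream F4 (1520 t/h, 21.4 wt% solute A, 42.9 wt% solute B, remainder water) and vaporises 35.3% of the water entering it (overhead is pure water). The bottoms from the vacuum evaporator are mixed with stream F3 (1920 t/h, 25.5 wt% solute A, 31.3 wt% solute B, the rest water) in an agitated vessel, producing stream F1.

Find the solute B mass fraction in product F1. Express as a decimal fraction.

Vapour removed = 0.353×0.357×1520 = 191.55 t/h; concentrate = 1328.4 t/h.
solute B reaching the mixer = 652.08 (from concentrate) + 1920×0.313 = 1253 t/h.
Product flow = 1328.4 + 1920 = 3248.4 t/h; solute B fraction = 0.3857.

0.3857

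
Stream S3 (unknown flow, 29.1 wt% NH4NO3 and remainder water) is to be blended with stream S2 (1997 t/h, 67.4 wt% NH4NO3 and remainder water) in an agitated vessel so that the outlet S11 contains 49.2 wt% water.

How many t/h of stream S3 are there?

Let S3 be the unknown flow. Total out = 1997 + S3.
water balance: 651.02 + 0.709·S3 = 0.492·(1997 + S3)
(0.709 − 0.492)·S3 = 0.492×1997 − 651.02 = 331.5
S3 = 331.5 / 0.217 = 1527.7 t/h

1528 t/h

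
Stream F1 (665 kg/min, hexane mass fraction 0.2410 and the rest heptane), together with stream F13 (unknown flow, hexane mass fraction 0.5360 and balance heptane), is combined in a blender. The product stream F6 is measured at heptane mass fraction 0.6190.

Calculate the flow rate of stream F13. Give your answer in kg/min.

600.6 kg/min

Let F13 be the unknown flow. Total out = 665 + F13.
heptane balance: 504.74 + 0.464·F13 = 0.619·(665 + F13)
(0.464 − 0.619)·F13 = 0.619×665 − 504.74 = -93.1
F13 = -93.1 / -0.155 = 600.65 kg/min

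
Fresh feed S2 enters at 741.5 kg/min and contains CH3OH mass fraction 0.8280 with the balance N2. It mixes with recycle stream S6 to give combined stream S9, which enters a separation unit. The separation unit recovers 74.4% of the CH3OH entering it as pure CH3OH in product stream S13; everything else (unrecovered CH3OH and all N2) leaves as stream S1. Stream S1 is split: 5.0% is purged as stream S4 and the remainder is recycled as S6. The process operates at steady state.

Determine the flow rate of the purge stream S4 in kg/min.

N2 enters only via S2 and leaves only via the purge: 741.5×0.172 = 0.050×(N2 in S1), and the separation unit passes all N2, so N2 in S9 = N2 in S1 = 2550.8 kg/min.
CH3OH in S9: m_A = 741.5×0.828 + (1−0.050)·(1−0.744)·m_A, so m_A = 613.96/0.7568 = 811.26 kg/min.
S1 = (1−0.744)×811.26 + 2550.8 = 2758.4 kg/min.
Purge S4 = 0.050×2758.4 = 137.92 kg/min.

137.9 kg/min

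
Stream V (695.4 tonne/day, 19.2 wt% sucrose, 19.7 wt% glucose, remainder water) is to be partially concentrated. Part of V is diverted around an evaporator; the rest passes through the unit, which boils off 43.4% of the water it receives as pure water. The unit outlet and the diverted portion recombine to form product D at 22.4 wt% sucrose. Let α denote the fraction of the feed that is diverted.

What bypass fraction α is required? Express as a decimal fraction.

0.461

All 695.4×0.192 = 133.52 tonne/day of sucrose reaches D, so D = 133.52/0.224 = 596.06 tonne/day and vapour = 99.343 tonne/day.
The evaporator receives (1−α)·695.4 of feed at 0.611 water and removes 0.434 of that water:
0.434×0.611×(1−α)×695.4 = 99.343
(1−α) = 99.343/184.4 = 0.5387;  α = 0.4613.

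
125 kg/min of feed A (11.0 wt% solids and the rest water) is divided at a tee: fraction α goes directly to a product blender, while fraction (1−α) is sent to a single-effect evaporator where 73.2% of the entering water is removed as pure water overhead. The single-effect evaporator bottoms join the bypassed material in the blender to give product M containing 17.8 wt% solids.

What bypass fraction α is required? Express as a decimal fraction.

0.414

All 125×0.110 = 13.75 kg/min of solids reaches M, so M = 13.75/0.178 = 77.247 kg/min and vapour = 47.753 kg/min.
The evaporator receives (1−α)·125 of feed at 0.890 water and removes 0.732 of that water:
0.732×0.890×(1−α)×125 = 47.753
(1−α) = 47.753/81.435 = 0.5864;  α = 0.4136.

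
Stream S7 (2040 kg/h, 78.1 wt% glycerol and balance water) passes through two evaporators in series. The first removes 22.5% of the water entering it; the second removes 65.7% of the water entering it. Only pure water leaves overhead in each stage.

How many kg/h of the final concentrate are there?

water in feed = 2040×0.219 = 446.76 kg/h.
After stage 1: water left = (1−0.225)×446.76 = 346.24; stream total = 1939.5 kg/h.
After stage 2: water left = (1−0.657)×346.24 = 118.76; final concentrate = 1712 kg/h.

1712 kg/h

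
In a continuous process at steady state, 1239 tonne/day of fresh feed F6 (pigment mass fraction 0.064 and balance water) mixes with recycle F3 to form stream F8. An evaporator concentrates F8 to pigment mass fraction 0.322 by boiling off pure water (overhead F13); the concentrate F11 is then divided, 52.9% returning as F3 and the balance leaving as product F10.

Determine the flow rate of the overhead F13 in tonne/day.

Overall pigment balance (none leaves overhead): pigment in fresh feed = pigment in product, i.e. 1239×0.064 = (1−0.529)·F11·0.322.
F11 = 79.296/(0.322×0.471) = 522.85 tonne/day.
Recycle F3 = 0.529×522.85 = 276.59 tonne/day.
Combined feed F8 = 1239 + 276.59 = 1515.6 tonne/day.
Overhead F13 = F8 − F11 = 1515.6 − 522.85 = 992.74 tonne/day.

992.7 tonne/day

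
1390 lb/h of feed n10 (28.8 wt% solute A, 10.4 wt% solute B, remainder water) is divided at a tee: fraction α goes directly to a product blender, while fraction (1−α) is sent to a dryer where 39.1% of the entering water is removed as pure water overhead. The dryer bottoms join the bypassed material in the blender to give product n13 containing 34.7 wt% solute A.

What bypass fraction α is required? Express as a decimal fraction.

All 1390×0.288 = 400.32 lb/h of solute A reaches n13, so n13 = 400.32/0.347 = 1153.7 lb/h and vapour = 236.34 lb/h.
The evaporator receives (1−α)·1390 of feed at 0.608 water and removes 0.391 of that water:
0.391×0.608×(1−α)×1390 = 236.34
(1−α) = 236.34/330.44 = 0.7152;  α = 0.2848.

0.285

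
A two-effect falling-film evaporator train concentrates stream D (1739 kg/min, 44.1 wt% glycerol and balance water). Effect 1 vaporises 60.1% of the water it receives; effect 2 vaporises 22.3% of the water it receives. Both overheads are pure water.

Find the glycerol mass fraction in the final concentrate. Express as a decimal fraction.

water in feed = 1739×0.559 = 972.1 kg/min.
After stage 1: water left = (1−0.601)×972.1 = 387.87; stream total = 1154.8 kg/min.
After stage 2: water left = (1−0.223)×387.87 = 301.37; final concentrate = 1068.3 kg/min.
glycerol fraction = 766.9/1068.3 = 0.718.

0.718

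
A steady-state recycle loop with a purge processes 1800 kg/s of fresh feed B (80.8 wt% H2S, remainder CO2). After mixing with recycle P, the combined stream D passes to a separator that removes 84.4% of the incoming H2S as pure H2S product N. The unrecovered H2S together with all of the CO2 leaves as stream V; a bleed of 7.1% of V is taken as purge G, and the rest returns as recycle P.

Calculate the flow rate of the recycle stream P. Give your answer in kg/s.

4769 kg/s

CO2 enters only via B and leaves only via the purge: 1800×0.192 = 0.071×(CO2 in V), and the separator passes all CO2, so CO2 in D = CO2 in V = 4867.6 kg/s.
H2S in D: m_A = 1800×0.808 + (1−0.071)·(1−0.844)·m_A, so m_A = 1454.4/0.8551 = 1700.9 kg/s.
V = (1−0.844)×1700.9 + 4867.6 = 5132.9 kg/s.
Recycle P = (1−0.071)×5132.9 = 4768.5 kg/s.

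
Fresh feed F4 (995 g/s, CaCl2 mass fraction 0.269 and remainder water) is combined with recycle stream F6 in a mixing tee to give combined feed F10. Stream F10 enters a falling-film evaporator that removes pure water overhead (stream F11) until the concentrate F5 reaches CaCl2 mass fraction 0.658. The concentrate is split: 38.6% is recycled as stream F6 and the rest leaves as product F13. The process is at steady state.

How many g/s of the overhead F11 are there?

Overall CaCl2 balance (none leaves overhead): CaCl2 in fresh feed = CaCl2 in product, i.e. 995×0.269 = (1−0.386)·F5·0.658.
F5 = 267.66/(0.658×0.614) = 662.49 g/s.
Recycle F6 = 0.386×662.49 = 255.72 g/s.
Combined feed F10 = 995 + 255.72 = 1250.7 g/s.
Overhead F11 = F10 − F5 = 1250.7 − 662.49 = 588.23 g/s.

588.2 g/s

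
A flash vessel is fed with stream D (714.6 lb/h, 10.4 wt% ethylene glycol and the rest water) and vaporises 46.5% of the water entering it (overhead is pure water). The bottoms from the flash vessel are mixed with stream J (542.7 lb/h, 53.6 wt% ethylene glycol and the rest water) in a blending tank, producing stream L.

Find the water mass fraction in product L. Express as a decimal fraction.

0.6194

Vapour removed = 0.465×0.896×714.6 = 297.73 lb/h; concentrate = 416.87 lb/h.
water reaching the mixer = 342.55 (from concentrate) + 542.7×0.464 = 594.36 lb/h.
Product flow = 416.87 + 542.7 = 959.57 lb/h; water fraction = 0.6194.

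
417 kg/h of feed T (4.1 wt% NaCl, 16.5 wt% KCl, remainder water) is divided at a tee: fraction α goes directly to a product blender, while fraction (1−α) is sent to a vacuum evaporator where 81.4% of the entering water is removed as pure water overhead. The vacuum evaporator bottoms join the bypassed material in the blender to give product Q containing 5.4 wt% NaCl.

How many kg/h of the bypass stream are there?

261.7 kg/h

All 417×0.041 = 17.097 kg/h of NaCl reaches Q, so Q = 17.097/0.054 = 316.61 kg/h and vapour = 100.39 kg/h.
The evaporator receives (1−α)·417 of feed at 0.794 water and removes 0.814 of that water:
0.814×0.794×(1−α)×417 = 100.39
(1−α) = 100.39/269.51 = 0.3725;  α = 0.6275.
Bypass flow = 0.6275×417 = 261.68 kg/h.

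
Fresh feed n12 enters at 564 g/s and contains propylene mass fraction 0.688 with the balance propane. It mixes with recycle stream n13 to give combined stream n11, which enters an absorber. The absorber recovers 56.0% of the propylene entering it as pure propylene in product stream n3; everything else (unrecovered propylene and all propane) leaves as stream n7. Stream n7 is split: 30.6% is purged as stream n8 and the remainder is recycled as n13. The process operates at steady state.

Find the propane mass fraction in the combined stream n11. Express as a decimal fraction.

0.507

propane enters only via n12 and leaves only via the purge: 564×0.312 = 0.306×(propane in n7), and the absorber passes all propane, so propane in n11 = propane in n7 = 575.06 g/s.
propylene in n11: m_A = 564×0.688 + (1−0.306)·(1−0.560)·m_A, so m_A = 388.03/0.6946 = 558.61 g/s.
n11 = 558.61 + 575.06 = 1133.7 g/s.
propane fraction in n11 = 575.06/1133.7 = 0.507.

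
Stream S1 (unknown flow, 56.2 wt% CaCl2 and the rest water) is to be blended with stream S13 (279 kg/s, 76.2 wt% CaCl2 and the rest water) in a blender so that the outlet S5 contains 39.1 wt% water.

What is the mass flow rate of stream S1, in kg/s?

908.2 kg/s

Let S1 be the unknown flow. Total out = 279 + S1.
water balance: 66.402 + 0.438·S1 = 0.391·(279 + S1)
(0.438 − 0.391)·S1 = 0.391×279 − 66.402 = 42.687
S1 = 42.687 / 0.047 = 908.23 kg/s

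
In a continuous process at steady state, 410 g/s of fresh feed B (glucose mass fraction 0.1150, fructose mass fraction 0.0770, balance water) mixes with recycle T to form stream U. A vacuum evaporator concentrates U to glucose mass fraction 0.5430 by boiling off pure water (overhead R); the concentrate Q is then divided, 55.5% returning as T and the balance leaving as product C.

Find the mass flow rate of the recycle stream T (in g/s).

108.3 g/s

Overall glucose balance (none leaves overhead): glucose in fresh feed = glucose in product, i.e. 410×0.115 = (1−0.555)·Q·0.543.
Q = 47.15/(0.543×0.445) = 195.13 g/s.
Recycle T = 0.555×195.13 = 108.3 g/s.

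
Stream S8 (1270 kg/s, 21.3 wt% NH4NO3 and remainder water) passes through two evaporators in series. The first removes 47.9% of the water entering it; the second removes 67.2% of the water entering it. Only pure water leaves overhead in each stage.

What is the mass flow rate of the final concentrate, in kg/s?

water in feed = 1270×0.787 = 999.49 kg/s.
After stage 1: water left = (1−0.479)×999.49 = 520.73; stream total = 791.24 kg/s.
After stage 2: water left = (1−0.672)×520.73 = 170.8; final concentrate = 441.31 kg/s.

441.3 kg/s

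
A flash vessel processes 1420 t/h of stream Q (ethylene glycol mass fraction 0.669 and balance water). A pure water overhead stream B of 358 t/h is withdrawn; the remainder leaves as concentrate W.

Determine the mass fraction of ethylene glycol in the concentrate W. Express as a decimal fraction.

ethylene glycol is not removed: 1420×0.669 = 949.98 t/h of ethylene glycol enters W.
Concentrate = 1420 − 358 = 1062 t/h.
Mass fraction = 949.98/1062 = 0.895.

0.895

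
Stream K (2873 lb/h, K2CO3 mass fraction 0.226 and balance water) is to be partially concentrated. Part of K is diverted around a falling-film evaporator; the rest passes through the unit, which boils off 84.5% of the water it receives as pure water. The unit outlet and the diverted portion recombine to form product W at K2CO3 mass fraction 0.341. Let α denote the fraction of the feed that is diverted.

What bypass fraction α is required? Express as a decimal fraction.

0.484

All 2873×0.226 = 649.3 lb/h of K2CO3 reaches W, so W = 649.3/0.341 = 1904.1 lb/h and vapour = 968.9 lb/h.
The evaporator receives (1−α)·2873 of feed at 0.774 water and removes 0.845 of that water:
0.845×0.774×(1−α)×2873 = 968.9
(1−α) = 968.9/1879 = 0.5156;  α = 0.4844.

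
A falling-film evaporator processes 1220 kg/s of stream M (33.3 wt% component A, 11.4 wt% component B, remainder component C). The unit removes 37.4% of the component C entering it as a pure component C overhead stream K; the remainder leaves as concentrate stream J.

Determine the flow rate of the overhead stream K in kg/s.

component C entering = 1220×0.553 = 674.66 kg/s; overhead removed = 0.374×674.66 = 252.32 kg/s.

252.3 kg/s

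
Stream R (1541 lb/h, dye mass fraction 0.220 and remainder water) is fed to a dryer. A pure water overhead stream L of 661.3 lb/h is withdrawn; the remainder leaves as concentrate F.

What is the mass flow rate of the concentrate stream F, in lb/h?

Concentrate = 1541 − 661.3 = 879.7 lb/h.

879.7 lb/h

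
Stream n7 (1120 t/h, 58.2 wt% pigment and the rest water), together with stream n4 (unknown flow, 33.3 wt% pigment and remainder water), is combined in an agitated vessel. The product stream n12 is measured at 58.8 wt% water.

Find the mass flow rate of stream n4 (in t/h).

Let n4 be the unknown flow. Total out = 1120 + n4.
water balance: 468.16 + 0.667·n4 = 0.588·(1120 + n4)
(0.667 − 0.588)·n4 = 0.588×1120 − 468.16 = 190.4
n4 = 190.4 / 0.079 = 2410.1 t/h

2410 t/h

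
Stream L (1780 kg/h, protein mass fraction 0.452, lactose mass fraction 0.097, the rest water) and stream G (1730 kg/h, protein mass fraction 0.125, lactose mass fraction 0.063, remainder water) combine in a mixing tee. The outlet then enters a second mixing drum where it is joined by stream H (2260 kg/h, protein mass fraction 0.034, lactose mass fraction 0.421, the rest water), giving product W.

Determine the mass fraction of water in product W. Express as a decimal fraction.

0.596

Overall, product flow = 5770 kg/h.
water in = 1780×0.451 + 1730×0.812 + 2260×0.545 = 3439.2 kg/h.
water fraction in W = 0.596.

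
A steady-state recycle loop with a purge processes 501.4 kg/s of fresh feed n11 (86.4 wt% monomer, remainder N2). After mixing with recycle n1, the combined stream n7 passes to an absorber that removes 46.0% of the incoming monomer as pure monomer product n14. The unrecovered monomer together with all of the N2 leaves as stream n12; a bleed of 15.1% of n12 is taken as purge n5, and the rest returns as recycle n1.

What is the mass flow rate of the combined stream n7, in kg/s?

1252 kg/s

N2 enters only via n11 and leaves only via the purge: 501.4×0.136 = 0.151×(N2 in n12), and the absorber passes all N2, so N2 in n7 = N2 in n12 = 451.59 kg/s.
monomer in n7: m_A = 501.4×0.864 + (1−0.151)·(1−0.460)·m_A, so m_A = 433.21/0.5415 = 799.96 kg/s.
n7 = 799.96 + 451.59 = 1251.6 kg/s.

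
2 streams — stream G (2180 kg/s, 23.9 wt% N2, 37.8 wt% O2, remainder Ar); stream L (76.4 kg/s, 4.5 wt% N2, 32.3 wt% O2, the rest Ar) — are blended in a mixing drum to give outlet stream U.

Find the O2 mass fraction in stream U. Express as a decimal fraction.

0.376

Total flow out = 2180 + 76.4 = 2256.4 kg/s.
O2 in = 2180×0.378 + 76.4×0.323 = 848.72 kg/s.
O2 mass fraction in U = 848.72/2256.4 = 0.376.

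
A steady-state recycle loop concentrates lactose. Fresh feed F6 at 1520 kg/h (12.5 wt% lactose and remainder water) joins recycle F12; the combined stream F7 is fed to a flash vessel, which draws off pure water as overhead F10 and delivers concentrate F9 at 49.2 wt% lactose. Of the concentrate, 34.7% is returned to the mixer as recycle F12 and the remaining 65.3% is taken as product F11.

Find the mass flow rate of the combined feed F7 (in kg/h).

Overall lactose balance (none leaves overhead): lactose in fresh feed = lactose in product, i.e. 1520×0.125 = (1−0.347)·F9·0.492.
F9 = 190/(0.492×0.653) = 591.39 kg/h.
Recycle F12 = 0.347×591.39 = 205.21 kg/h.
Combined feed F7 = 1520 + 205.21 = 1725.2 kg/h.

1725 kg/h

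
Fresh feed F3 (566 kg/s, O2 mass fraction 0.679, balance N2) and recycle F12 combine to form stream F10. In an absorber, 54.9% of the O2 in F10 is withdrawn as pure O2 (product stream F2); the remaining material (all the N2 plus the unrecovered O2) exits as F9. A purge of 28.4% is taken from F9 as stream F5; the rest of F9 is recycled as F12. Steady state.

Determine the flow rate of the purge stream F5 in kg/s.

254.4 kg/s

N2 enters only via F3 and leaves only via the purge: 566×0.321 = 0.284×(N2 in F9), and the absorber passes all N2, so N2 in F10 = N2 in F9 = 639.74 kg/s.
O2 in F10: m_A = 566×0.679 + (1−0.284)·(1−0.549)·m_A, so m_A = 384.31/0.6771 = 567.6 kg/s.
F9 = (1−0.549)×567.6 + 639.74 = 895.73 kg/s.
Purge F5 = 0.284×895.73 = 254.39 kg/s.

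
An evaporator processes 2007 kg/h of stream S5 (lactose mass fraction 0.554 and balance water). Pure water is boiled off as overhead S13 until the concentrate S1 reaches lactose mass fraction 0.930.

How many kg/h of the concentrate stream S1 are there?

lactose is conserved: 2007×0.554 = 1111.9 kg/h all reports to the concentrate.
Concentrate = 1111.9/(target fraction) = 1195.6 kg/h.

1196 kg/h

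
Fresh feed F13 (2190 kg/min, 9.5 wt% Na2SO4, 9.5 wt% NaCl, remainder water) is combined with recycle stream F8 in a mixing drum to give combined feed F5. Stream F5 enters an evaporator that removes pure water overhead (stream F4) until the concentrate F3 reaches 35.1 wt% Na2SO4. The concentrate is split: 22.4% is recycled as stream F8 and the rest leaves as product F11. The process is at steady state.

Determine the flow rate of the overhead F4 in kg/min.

Overall Na2SO4 balance (none leaves overhead): Na2SO4 in fresh feed = Na2SO4 in product, i.e. 2190×0.095 = (1−0.224)·F3·0.351.
F3 = 208.05/(0.351×0.776) = 763.83 kg/min.
Recycle F8 = 0.224×763.83 = 171.1 kg/min.
Combined feed F5 = 2190 + 171.1 = 2361.1 kg/min.
Overhead F4 = F5 − F3 = 2361.1 − 763.83 = 1597.3 kg/min.

1597 kg/min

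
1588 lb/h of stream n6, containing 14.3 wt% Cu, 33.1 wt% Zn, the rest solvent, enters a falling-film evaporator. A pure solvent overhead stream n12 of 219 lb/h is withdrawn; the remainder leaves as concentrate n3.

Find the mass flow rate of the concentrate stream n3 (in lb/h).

Concentrate = 1588 − 219 = 1369 lb/h.

1369 lb/h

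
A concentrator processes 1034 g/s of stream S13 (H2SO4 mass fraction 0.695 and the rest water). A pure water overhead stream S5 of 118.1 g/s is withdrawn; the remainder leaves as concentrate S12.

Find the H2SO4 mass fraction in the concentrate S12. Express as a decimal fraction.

H2SO4 is not removed: 1034×0.695 = 718.63 g/s of H2SO4 enters S12.
Concentrate = 1034 − 118.1 = 915.9 g/s.
Mass fraction = 718.63/915.9 = 0.785.

0.785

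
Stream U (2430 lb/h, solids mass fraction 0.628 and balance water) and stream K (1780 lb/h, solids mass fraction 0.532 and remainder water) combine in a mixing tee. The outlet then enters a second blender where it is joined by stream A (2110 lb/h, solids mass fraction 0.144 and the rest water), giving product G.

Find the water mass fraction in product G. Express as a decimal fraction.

0.561

Overall, product flow = 6320 lb/h.
water in = 2430×0.372 + 1780×0.468 + 2110×0.856 = 3543.2 lb/h.
water fraction in G = 0.561.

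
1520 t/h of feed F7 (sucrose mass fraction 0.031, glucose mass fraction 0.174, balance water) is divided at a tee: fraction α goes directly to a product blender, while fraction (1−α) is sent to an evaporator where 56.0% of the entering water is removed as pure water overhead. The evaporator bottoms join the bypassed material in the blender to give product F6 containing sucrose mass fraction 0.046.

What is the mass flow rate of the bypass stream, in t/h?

All 1520×0.031 = 47.12 t/h of sucrose reaches F6, so F6 = 47.12/0.046 = 1024.3 t/h and vapour = 495.65 t/h.
The evaporator receives (1−α)·1520 of feed at 0.795 water and removes 0.560 of that water:
0.560×0.795×(1−α)×1520 = 495.65
(1−α) = 495.65/676.7 = 0.7325;  α = 0.2675.
Bypass flow = 0.2675×1520 = 406.68 t/h.

406.7 t/h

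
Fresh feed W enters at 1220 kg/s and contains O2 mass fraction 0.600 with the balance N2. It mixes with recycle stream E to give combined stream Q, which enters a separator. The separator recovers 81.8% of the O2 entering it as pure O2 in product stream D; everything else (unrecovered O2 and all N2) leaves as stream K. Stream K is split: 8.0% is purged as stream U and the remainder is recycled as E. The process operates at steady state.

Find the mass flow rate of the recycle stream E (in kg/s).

5759 kg/s

N2 enters only via W and leaves only via the purge: 1220×0.400 = 0.080×(N2 in K), and the separator passes all N2, so N2 in Q = N2 in K = 6100 kg/s.
O2 in Q: m_A = 1220×0.600 + (1−0.080)·(1−0.818)·m_A, so m_A = 732/0.8326 = 879.22 kg/s.
K = (1−0.818)×879.22 + 6100 = 6260 kg/s.
Recycle E = (1−0.080)×6260 = 5759.2 kg/s.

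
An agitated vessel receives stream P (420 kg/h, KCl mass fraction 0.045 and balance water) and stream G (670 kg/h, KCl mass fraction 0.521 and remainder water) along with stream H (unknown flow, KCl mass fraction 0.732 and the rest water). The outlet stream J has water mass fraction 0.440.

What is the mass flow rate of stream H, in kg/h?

1409 kg/h

Let H be the unknown flow. Total out = 1090 + H.
water balance: 722.03 + 0.268·H = 0.440·(1090 + H)
(0.268 − 0.440)·H = 0.440×1090 − 722.03 = -242.43
H = -242.43 / -0.172 = 1409.5 kg/h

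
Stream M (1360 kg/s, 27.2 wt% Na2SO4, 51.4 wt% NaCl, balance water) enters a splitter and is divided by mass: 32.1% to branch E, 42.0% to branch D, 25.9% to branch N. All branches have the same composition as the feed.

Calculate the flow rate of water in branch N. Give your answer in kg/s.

Branch N total = 0.259×1360 = 352.24 kg/s.
water in N = 0.214×352.24 = 75.379 kg/s.

75.38 kg/s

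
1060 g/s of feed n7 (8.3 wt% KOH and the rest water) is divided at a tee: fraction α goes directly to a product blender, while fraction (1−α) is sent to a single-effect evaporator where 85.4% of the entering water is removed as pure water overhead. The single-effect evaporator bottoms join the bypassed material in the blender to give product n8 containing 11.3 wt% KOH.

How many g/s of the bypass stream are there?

All 1060×0.083 = 87.98 g/s of KOH reaches n8, so n8 = 87.98/0.113 = 778.58 g/s and vapour = 281.42 g/s.
The evaporator receives (1−α)·1060 of feed at 0.917 water and removes 0.854 of that water:
0.854×0.917×(1−α)×1060 = 281.42
(1−α) = 281.42/830.11 = 0.3390;  α = 0.6610.
Bypass flow = 0.6610×1060 = 700.65 g/s.

700.6 g/s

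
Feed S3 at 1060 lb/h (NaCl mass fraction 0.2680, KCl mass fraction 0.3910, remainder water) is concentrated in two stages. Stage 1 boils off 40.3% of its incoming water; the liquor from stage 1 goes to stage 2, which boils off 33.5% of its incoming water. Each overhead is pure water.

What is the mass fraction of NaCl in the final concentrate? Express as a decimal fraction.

0.3374

water in feed = 1060×0.341 = 361.46 lb/h.
After stage 1: water left = (1−0.403)×361.46 = 215.79; stream total = 914.33 lb/h.
After stage 2: water left = (1−0.335)×215.79 = 143.5; final concentrate = 842.04 lb/h.
NaCl fraction = 284.08/842.04 = 0.3374.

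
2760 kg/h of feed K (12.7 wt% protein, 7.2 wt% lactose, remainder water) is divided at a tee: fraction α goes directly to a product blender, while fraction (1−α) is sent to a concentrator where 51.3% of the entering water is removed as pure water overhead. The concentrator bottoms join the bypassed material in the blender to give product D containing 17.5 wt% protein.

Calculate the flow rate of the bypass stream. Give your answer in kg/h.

917.7 kg/h

All 2760×0.127 = 350.52 kg/h of protein reaches D, so D = 350.52/0.175 = 2003 kg/h and vapour = 757.03 kg/h.
The evaporator receives (1−α)·2760 of feed at 0.801 water and removes 0.513 of that water:
0.513×0.801×(1−α)×2760 = 757.03
(1−α) = 757.03/1134.1 = 0.6675;  α = 0.3325.
Bypass flow = 0.3325×2760 = 917.69 kg/h.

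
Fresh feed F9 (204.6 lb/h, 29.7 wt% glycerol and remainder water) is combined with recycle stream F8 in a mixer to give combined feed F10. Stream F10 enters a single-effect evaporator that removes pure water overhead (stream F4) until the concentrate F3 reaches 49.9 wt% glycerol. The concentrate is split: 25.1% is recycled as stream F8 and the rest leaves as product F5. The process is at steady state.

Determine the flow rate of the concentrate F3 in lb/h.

Overall glycerol balance (none leaves overhead): glycerol in fresh feed = glycerol in product, i.e. 204.6×0.297 = (1−0.251)·F3·0.499.
F3 = 60.766/(0.499×0.749) = 162.58 lb/h.

162.6 lb/h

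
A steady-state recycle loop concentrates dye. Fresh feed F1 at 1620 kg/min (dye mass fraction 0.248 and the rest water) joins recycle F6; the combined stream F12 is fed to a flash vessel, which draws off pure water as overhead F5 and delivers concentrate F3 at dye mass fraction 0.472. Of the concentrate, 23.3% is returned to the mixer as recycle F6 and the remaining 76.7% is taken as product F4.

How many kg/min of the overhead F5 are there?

768.8 kg/min

Overall dye balance (none leaves overhead): dye in fresh feed = dye in product, i.e. 1620×0.248 = (1−0.233)·F3·0.472.
F3 = 401.76/(0.472×0.767) = 1109.8 kg/min.
Recycle F6 = 0.233×1109.8 = 258.57 kg/min.
Combined feed F12 = 1620 + 258.57 = 1878.6 kg/min.
Overhead F5 = F12 − F3 = 1878.6 − 1109.8 = 768.81 kg/min.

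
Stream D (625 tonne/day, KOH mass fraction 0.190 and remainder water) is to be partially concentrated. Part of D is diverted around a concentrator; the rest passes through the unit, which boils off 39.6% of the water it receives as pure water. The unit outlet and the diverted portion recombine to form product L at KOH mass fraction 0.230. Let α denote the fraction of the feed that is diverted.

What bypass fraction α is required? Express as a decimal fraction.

All 625×0.190 = 118.75 tonne/day of KOH reaches L, so L = 118.75/0.230 = 516.3 tonne/day and vapour = 108.7 tonne/day.
The evaporator receives (1−α)·625 of feed at 0.810 water and removes 0.396 of that water:
0.396×0.810×(1−α)×625 = 108.7
(1−α) = 108.7/200.48 = 0.5422;  α = 0.4578.

0.458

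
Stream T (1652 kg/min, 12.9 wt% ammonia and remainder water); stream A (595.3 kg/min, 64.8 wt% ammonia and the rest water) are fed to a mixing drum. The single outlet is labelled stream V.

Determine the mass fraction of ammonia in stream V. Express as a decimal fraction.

0.266

Total flow out = 1652 + 595.3 = 2247.3 kg/min.
ammonia in = 1652×0.129 + 595.3×0.648 = 598.86 kg/min.
ammonia mass fraction in V = 598.86/2247.3 = 0.266.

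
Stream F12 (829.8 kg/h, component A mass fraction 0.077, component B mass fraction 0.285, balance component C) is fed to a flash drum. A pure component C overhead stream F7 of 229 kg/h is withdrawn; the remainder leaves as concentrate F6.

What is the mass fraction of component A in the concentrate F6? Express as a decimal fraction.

component A is not removed: 829.8×0.077 = 63.895 kg/h of component A enters F6.
Concentrate = 829.8 − 229 = 600.8 kg/h.
Mass fraction = 63.895/600.8 = 0.106.

0.106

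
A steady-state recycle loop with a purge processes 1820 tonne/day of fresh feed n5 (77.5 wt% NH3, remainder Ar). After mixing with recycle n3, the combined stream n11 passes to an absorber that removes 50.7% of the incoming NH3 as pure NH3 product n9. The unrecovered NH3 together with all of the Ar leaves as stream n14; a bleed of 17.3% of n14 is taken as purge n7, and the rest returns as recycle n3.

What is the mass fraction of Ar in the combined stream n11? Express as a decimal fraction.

0.498

Ar enters only via n5 and leaves only via the purge: 1820×0.225 = 0.173×(Ar in n14), and the absorber passes all Ar, so Ar in n11 = Ar in n14 = 2367.1 tonne/day.
NH3 in n11: m_A = 1820×0.775 + (1−0.173)·(1−0.507)·m_A, so m_A = 1410.5/0.5923 = 2381.4 tonne/day.
n11 = 2381.4 + 2367.1 = 4748.5 tonne/day.
Ar fraction in n11 = 2367.1/4748.5 = 0.498.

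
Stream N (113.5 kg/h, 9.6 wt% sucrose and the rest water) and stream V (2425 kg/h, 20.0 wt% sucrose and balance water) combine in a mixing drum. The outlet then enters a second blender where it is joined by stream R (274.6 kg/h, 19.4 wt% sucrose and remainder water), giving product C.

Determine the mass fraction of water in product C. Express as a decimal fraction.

0.8048

Overall, product flow = 2813.1 kg/h.
water in = 113.5×0.904 + 2425×0.800 + 274.6×0.806 = 2263.9 kg/h.
water fraction in C = 0.8048.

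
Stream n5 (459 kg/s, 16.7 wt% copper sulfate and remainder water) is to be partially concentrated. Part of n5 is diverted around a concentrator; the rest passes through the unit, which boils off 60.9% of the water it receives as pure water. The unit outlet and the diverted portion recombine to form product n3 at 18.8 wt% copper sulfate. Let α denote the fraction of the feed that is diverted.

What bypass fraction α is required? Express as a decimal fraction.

All 459×0.167 = 76.653 kg/s of copper sulfate reaches n3, so n3 = 76.653/0.188 = 407.73 kg/s and vapour = 51.271 kg/s.
The evaporator receives (1−α)·459 of feed at 0.833 water and removes 0.609 of that water:
0.609×0.833×(1−α)×459 = 51.271
(1−α) = 51.271/232.85 = 0.2202;  α = 0.7798.

0.780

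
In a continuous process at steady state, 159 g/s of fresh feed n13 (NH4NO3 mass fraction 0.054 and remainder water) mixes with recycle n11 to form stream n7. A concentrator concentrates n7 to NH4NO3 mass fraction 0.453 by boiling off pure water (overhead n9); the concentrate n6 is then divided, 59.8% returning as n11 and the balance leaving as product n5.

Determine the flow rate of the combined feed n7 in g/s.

Overall NH4NO3 balance (none leaves overhead): NH4NO3 in fresh feed = NH4NO3 in product, i.e. 159×0.054 = (1−0.598)·n6·0.453.
n6 = 8.586/(0.453×0.402) = 47.148 g/s.
Recycle n11 = 0.598×47.148 = 28.195 g/s.
Combined feed n7 = 159 + 28.195 = 187.19 g/s.

187.2 g/s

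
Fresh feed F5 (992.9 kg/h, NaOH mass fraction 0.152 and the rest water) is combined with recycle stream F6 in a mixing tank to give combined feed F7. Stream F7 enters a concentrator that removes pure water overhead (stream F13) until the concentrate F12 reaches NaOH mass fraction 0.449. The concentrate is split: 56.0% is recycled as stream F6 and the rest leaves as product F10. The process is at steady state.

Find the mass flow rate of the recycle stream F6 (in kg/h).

Overall NaOH balance (none leaves overhead): NaOH in fresh feed = NaOH in product, i.e. 992.9×0.152 = (1−0.560)·F12·0.449.
F12 = 150.92/(0.449×0.440) = 763.92 kg/h.
Recycle F6 = 0.560×763.92 = 427.8 kg/h.

427.8 kg/h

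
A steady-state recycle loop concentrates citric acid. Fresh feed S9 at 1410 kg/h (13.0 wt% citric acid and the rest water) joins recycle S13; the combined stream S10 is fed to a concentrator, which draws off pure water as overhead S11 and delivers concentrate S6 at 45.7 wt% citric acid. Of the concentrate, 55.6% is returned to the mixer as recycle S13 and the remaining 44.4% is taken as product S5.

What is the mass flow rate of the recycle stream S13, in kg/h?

502.3 kg/h

Overall citric acid balance (none leaves overhead): citric acid in fresh feed = citric acid in product, i.e. 1410×0.130 = (1−0.556)·S6·0.457.
S6 = 183.3/(0.457×0.444) = 903.37 kg/h.
Recycle S13 = 0.556×903.37 = 502.27 kg/h.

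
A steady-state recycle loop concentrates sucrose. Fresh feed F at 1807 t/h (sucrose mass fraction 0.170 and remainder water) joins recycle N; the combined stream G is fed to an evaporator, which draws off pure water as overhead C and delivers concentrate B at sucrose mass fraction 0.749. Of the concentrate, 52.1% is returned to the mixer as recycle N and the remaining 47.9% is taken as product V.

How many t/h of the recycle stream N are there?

Overall sucrose balance (none leaves overhead): sucrose in fresh feed = sucrose in product, i.e. 1807×0.170 = (1−0.521)·B·0.749.
B = 307.19/(0.749×0.479) = 856.23 t/h.
Recycle N = 0.521×856.23 = 446.1 t/h.

446.1 t/h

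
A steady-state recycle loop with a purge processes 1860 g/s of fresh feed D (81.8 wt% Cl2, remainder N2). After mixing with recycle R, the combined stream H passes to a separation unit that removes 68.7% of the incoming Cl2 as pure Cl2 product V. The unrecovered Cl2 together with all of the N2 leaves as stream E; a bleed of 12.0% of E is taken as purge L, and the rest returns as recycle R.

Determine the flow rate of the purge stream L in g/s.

417.4 g/s

N2 enters only via D and leaves only via the purge: 1860×0.182 = 0.120×(N2 in E), and the separation unit passes all N2, so N2 in H = N2 in E = 2821 g/s.
Cl2 in H: m_A = 1860×0.818 + (1−0.120)·(1−0.687)·m_A, so m_A = 1521.5/0.7246 = 2099.9 g/s.
E = (1−0.687)×2099.9 + 2821 = 3478.3 g/s.
Purge L = 0.120×3478.3 = 417.39 g/s.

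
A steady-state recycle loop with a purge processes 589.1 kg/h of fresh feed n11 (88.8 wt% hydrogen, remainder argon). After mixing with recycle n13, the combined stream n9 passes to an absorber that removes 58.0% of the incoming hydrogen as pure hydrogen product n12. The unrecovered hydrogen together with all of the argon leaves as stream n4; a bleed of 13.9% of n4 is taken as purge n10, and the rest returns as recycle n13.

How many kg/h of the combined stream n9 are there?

1294 kg/h

argon enters only via n11 and leaves only via the purge: 589.1×0.112 = 0.139×(argon in n4), and the absorber passes all argon, so argon in n9 = argon in n4 = 474.67 kg/h.
hydrogen in n9: m_A = 589.1×0.888 + (1−0.139)·(1−0.580)·m_A, so m_A = 523.12/0.6384 = 819.45 kg/h.
n9 = 819.45 + 474.67 = 1294.1 kg/h.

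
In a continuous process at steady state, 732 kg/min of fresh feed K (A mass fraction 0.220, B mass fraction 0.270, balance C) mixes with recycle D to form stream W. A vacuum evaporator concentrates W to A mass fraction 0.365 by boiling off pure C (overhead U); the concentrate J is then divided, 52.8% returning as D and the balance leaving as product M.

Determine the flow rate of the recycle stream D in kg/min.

Overall A balance (none leaves overhead): A in fresh feed = A in product, i.e. 732×0.220 = (1−0.528)·J·0.365.
J = 161.04/(0.365×0.472) = 934.76 kg/min.
Recycle D = 0.528×934.76 = 493.55 kg/min.

493.6 kg/min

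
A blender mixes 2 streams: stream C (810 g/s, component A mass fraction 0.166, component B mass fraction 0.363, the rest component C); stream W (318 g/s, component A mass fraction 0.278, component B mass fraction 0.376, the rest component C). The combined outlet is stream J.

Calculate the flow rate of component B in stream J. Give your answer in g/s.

413.6 g/s

component B out = component B in = 810×0.363 + 318×0.376 = 413.6 g/s.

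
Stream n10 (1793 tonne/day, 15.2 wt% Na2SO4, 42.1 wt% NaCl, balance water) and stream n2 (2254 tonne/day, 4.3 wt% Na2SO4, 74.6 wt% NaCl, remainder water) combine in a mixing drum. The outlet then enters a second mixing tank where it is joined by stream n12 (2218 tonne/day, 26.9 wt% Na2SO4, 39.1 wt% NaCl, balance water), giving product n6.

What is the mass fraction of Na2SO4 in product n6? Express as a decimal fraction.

Overall, product flow = 6265 tonne/day.
Na2SO4 in = 1793×0.152 + 2254×0.043 + 2218×0.269 = 966.1 tonne/day.
Na2SO4 fraction in n6 = 0.154.

0.154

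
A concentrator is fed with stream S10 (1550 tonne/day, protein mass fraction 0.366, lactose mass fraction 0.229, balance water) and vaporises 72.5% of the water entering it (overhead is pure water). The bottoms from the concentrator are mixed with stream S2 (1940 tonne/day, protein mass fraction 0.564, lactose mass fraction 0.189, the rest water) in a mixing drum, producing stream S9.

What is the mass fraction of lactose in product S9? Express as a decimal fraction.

Vapour removed = 0.725×0.405×1550 = 455.12 tonne/day; concentrate = 1094.9 tonne/day.
lactose reaching the mixer = 354.95 (from concentrate) + 1940×0.189 = 721.61 tonne/day.
Product flow = 1094.9 + 1940 = 3034.9 tonne/day; lactose fraction = 0.238.

0.238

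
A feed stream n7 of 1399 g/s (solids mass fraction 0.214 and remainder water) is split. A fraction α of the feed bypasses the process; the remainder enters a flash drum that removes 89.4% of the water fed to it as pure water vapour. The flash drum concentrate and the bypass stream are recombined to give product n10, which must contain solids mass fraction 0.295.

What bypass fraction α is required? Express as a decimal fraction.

All 1399×0.214 = 299.39 g/s of solids reaches n10, so n10 = 299.39/0.295 = 1014.9 g/s and vapour = 384.13 g/s.
The evaporator receives (1−α)·1399 of feed at 0.786 water and removes 0.894 of that water:
0.894×0.786×(1−α)×1399 = 384.13
(1−α) = 384.13/983.05 = 0.3908;  α = 0.6092.

0.609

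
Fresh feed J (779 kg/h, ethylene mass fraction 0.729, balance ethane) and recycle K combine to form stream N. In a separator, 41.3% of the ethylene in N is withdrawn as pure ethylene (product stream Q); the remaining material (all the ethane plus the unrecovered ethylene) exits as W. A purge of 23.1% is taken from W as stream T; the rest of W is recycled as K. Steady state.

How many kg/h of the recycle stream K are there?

ethane enters only via J and leaves only via the purge: 779×0.271 = 0.231×(ethane in W), and the separator passes all ethane, so ethane in N = ethane in W = 913.89 kg/h.
ethylene in N: m_A = 779×0.729 + (1−0.231)·(1−0.413)·m_A, so m_A = 567.89/0.5486 = 1035.2 kg/h.
W = (1−0.413)×1035.2 + 913.89 = 1521.5 kg/h.
Recycle K = (1−0.231)×1521.5 = 1170.1 kg/h.

1170 kg/h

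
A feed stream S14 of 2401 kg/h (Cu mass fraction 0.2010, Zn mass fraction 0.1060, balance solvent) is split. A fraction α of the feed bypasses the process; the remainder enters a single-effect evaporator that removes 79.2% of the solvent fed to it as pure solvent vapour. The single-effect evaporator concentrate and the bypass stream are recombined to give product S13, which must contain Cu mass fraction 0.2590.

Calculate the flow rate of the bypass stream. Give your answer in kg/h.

1421 kg/h

All 2401×0.201 = 482.6 kg/h of Cu reaches S13, so S13 = 482.6/0.259 = 1863.3 kg/h and vapour = 537.68 kg/h.
The evaporator receives (1−α)·2401 of feed at 0.693 solvent and removes 0.792 of that solvent:
0.792×0.693×(1−α)×2401 = 537.68
(1−α) = 537.68/1317.8 = 0.4080;  α = 0.5920.
Bypass flow = 0.5920×2401 = 1421.4 kg/h.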